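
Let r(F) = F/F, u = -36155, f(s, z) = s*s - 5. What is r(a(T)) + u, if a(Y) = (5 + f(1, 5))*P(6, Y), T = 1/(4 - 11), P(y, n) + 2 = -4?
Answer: -36154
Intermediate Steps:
P(y, n) = -6 (P(y, n) = -2 - 4 = -6)
f(s, z) = -5 + s² (f(s, z) = s² - 5 = -5 + s²)
T = -⅐ (T = 1/(-7) = -⅐ ≈ -0.14286)
a(Y) = -6 (a(Y) = (5 + (-5 + 1²))*(-6) = (5 + (-5 + 1))*(-6) = (5 - 4)*(-6) = 1*(-6) = -6)
r(F) = 1
r(a(T)) + u = 1 - 36155 = -36154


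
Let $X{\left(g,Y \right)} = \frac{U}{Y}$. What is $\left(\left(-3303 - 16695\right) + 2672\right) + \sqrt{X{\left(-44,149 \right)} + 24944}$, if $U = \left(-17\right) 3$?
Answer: $-17326 + \frac{\sqrt{553774145}}{149} \approx -17168.0$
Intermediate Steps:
$U = -51$
$X{\left(g,Y \right)} = - \frac{51}{Y}$
$\left(\left(-3303 - 16695\right) + 2672\right) + \sqrt{X{\left(-44,149 \right)} + 24944} = \left(\left(-3303 - 16695\right) + 2672\right) + \sqrt{- \frac{51}{149} + 24944} = \left(-19998 + 2672\right) + \sqrt{\left(-51\right) \frac{1}{149} + 24944} = -17326 + \sqrt{- \frac{51}{149} + 24944} = -17326 + \sqrt{\frac{3716605}{149}} = -17326 + \frac{\sqrt{553774145}}{149}$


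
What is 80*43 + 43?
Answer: 3483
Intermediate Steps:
80*43 + 43 = 3440 + 43 = 3483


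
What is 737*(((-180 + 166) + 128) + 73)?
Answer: 137819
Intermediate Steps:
737*(((-180 + 166) + 128) + 73) = 737*((-14 + 128) + 73) = 737*(114 + 73) = 737*187 = 137819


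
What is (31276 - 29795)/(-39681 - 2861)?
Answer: -1481/42542 ≈ -0.034813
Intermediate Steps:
(31276 - 29795)/(-39681 - 2861) = 1481/(-42542) = 1481*(-1/42542) = -1481/42542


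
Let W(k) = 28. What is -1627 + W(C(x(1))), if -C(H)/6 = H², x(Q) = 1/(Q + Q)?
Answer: -1599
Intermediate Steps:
x(Q) = 1/(2*Q)
C(H) = -6*H²
-1627 + W(C(x(1))) = -1627 + 28 = -1599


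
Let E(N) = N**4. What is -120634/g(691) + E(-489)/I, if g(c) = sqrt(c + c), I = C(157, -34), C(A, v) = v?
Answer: -57178852641/34 - 60317*sqrt(1382)/691 ≈ -1.6817e+9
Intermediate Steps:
I = -34
g(c) = sqrt(2)*sqrt(c) (g(c) = sqrt(2*c) = sqrt(2)*sqrt(c))
-120634/g(691) + E(-489)/I = -120634*sqrt(1382)/1382 + (-489)**4/(-34) = -120634*sqrt(1382)/1382 + 57178852641*(-1/34) = -60317*sqrt(1382)/691 - 57178852641/34 = -57178852641/34 - 60317*sqrt(1382)/691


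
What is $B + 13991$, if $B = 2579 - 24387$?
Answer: $-7817$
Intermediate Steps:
$B = -21808$ ($B = 2579 - 24387 = -21808$)
$B + 13991 = -21808 + 13991 = -7817$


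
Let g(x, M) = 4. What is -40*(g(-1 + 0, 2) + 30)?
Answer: -1360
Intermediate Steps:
-40*(g(-1 + 0, 2) + 30) = -40*(4 + 30) = -40*34 = -1360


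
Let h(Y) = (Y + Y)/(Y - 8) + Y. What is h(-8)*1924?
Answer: -13468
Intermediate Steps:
h(Y) = Y + 2*Y/(-8 + Y) (h(Y) = (2*Y)/(-8 + Y) + Y = 2*Y/(-8 + Y) + Y = Y + 2*Y/(-8 + Y))
h(-8)*1924 = -8*(-6 - 8)/(-8 - 8)*1924 = -8*(-14)/(-16)*1924 = -8*(-1/16)*(-14)*1924 = -7*1924 = -13468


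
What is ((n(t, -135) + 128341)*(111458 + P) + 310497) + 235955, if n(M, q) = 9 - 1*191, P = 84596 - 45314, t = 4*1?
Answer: 19319234112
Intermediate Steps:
t = 4
P = 39282
n(M, q) = -182 (n(M, q) = 9 - 191 = -182)
((n(t, -135) + 128341)*(111458 + P) + 310497) + 235955 = ((-182 + 128341)*(111458 + 39282) + 310497) + 235955 = (128159*150740 + 310497) + 235955 = (19318687660 + 310497) + 235955 = 19318998157 + 235955 = 19319234112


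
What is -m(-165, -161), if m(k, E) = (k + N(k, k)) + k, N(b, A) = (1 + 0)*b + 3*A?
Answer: 990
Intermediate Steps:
N(b, A) = b + 3*A (N(b, A) = 1*b + 3*A = b + 3*A)
m(k, E) = 6*k (m(k, E) = (k + (k + 3*k)) + k = (k + 4*k) + k = 5*k + k = 6*k)
-m(-165, -161) = -6*(-165) = -1*(-990) = 990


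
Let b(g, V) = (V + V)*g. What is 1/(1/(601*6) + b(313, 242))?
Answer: 3606/546280153 ≈ 6.6010e-6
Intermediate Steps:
b(g, V) = 2*V*g (b(g, V) = (2*V)*g = 2*V*g)
1/(1/(601*6) + b(313, 242)) = 1/(1/(601*6) + 2*242*313) = 1/(1/3606 + 151492) = 1/(546280153/3606) = 3606/546280153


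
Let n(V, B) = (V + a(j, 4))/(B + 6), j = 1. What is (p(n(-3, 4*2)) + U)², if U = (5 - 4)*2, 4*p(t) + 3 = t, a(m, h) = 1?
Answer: 289/196 ≈ 1.4745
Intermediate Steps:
n(V, B) = (1 + V)/(6 + B) (n(V, B) = (V + 1)/(B + 6) = (1 + V)/(6 + B))
p(t) = -¾ + t/4
U = 2 (U = 1*2 = 2)
(p(n(-3, 4*2)) + U)² = ((-¾ + ((1 - 3)/(6 + 4*2))/4) + 2)² = ((-¾ + (-2/(6 + 8))/4) + 2)² = ((-¾ + (-2/14)/4) + 2)² = ((-¾ + ((1/14)*(-2))/4) + 2)² = ((-¾ + (¼)*(-⅐)) + 2)² = ((-¾ - 1/28) + 2)² = (-11/14 + 2)² = (17/14)² = 289/196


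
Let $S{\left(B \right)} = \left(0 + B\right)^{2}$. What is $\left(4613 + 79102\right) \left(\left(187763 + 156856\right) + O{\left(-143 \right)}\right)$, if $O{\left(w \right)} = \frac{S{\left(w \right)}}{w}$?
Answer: $28837808340$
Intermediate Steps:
$S{\left(B \right)} = B^{2}$
$O{\left(w \right)} = w$ ($O{\left(w \right)} = \frac{w^{2}}{w} = w$)
$\left(4613 + 79102\right) \left(\left(187763 + 156856\right) + O{\left(-143 \right)}\right) = \left(4613 + 79102\right) \left(\left(187763 + 156856\right) - 143\right) = 83715 \left(344619 - 143\right) = 83715 \cdot 344476 = 28837808340$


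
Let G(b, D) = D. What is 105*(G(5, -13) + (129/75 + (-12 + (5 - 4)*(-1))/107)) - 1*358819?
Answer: -192608644/535 ≈ -3.6002e+5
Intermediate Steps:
105*(G(5, -13) + (129/75 + (-12 + (5 - 4)*(-1))/107)) - 1*358819 = 105*(-13 + (129/75 + (-12 + (5 - 4)*(-1))/107)) - 1*358819 = 105*(-13 + (129*(1/75) + (-12 + 1*(-1))*(1/107))) - 358819 = 105*(-13 + (43/25 + (-12 - 1)*(1/107))) - 358819 = 105*(-13 + (43/25 - 13*1/107)) - 358819 = 105*(-13 + (43/25 - 13/107)) - 358819 = 105*(-13 + 4276/2675) - 358819 = 105*(-30499/2675) - 358819 = -640479/535 - 358819 = -192608644/535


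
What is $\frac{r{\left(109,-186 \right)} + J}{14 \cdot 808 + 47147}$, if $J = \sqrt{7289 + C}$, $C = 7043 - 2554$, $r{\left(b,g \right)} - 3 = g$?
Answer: $- \frac{183}{58459} + \frac{\sqrt{11778}}{58459} \approx -0.0012739$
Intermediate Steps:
$r{\left(b,g \right)} = 3 + g$
$C = 4489$
$J = \sqrt{11778}$ ($J = \sqrt{7289 + 4489} = \sqrt{11778} \approx 108.53$)
$\frac{r{\left(109,-186 \right)} + J}{14 \cdot 808 + 47147} = \frac{\left(3 - 186\right) + \sqrt{11778}}{14 \cdot 808 + 47147} = \frac{-183 + \sqrt{11778}}{11312 + 47147} = \frac{-183 + \sqrt{11778}}{58459} = \left(-183 + \sqrt{11778}\right) \frac{1}{58459} = - \frac{183}{58459} + \frac{\sqrt{11778}}{58459}$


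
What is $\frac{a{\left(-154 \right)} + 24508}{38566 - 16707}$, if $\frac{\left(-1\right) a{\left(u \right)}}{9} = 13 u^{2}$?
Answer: $- \frac{2750264}{21859} \approx -125.82$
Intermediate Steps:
$a{\left(u \right)} = - 117 u^{2}$ ($a{\left(u \right)} = - 9 \cdot 13 u^{2} = - 117 u^{2}$)
$\frac{a{\left(-154 \right)} + 24508}{38566 - 16707} = \frac{- 117 \left(-154\right)^{2} + 24508}{38566 - 16707} = \frac{\left(-117\right) 23716 + 24508}{21859} = \left(-2774772 + 24508\right) \frac{1}{21859} = \left(-2750264\right) \frac{1}{21859} = - \frac{2750264}{21859}$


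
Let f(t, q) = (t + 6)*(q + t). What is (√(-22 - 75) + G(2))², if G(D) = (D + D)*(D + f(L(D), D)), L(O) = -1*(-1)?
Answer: (92 + I*√97)² ≈ 8367.0 + 1812.2*I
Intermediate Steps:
L(O) = 1
f(t, q) = (6 + t)*(q + t)
G(D) = 2*D*(7 + 8*D) (G(D) = (D + D)*(D + (1² + 6*D + 6*1 + D*1)) = (2*D)*(D + (1 + 6*D + 6 + D)) = (2*D)*(D + (7 + 7*D)) = (2*D)*(7 + 8*D) = 2*D*(7 + 8*D))
(√(-22 - 75) + G(2))² = (√(-22 - 75) + 2*2*(7 + 8*2))² = (√(-97) + 2*2*(7 + 16))² = (I*√97 + 2*2*23)² = (I*√97 + 92)² = (92 + I*√97)²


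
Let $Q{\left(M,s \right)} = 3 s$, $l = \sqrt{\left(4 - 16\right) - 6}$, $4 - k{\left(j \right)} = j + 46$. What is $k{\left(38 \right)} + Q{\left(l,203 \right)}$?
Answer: $529$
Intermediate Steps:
$k{\left(j \right)} = -42 - j$ ($k{\left(j \right)} = 4 - \left(j + 46\right) = 4 - \left(46 + j\right) = -42 - j$)
$l = 3 i \sqrt{2}$ ($l = \sqrt{\left(4 - 16\right) - 6} = \sqrt{-12 - 6} = \sqrt{-18} = 3 i \sqrt{2} \approx 4.2426 i$)
$k{\left(38 \right)} + Q{\left(l,203 \right)} = \left(-42 - 38\right) + 3 \cdot 203 = \left(-42 - 38\right) + 609 = -80 + 609 = 529$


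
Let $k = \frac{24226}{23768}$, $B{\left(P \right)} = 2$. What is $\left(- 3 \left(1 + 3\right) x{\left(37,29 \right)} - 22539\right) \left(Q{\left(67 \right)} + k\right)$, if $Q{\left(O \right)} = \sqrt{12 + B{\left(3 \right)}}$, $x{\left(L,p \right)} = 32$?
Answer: $- \frac{277666299}{11884} - 22923 \sqrt{14} \approx -1.0913 \cdot 10^{5}$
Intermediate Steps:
$Q{\left(O \right)} = \sqrt{14}$ ($Q{\left(O \right)} = \sqrt{12 + 2} = \sqrt{14}$)
$k = \frac{12113}{11884}$ ($k = 24226 \cdot \frac{1}{23768} = \frac{12113}{11884} \approx 1.0193$)
$\left(- 3 \left(1 + 3\right) x{\left(37,29 \right)} - 22539\right) \left(Q{\left(67 \right)} + k\right) = \left(- 3 \left(1 + 3\right) 32 - 22539\right) \left(\sqrt{14} + \frac{12113}{11884}\right) = \left(\left(-3\right) 4 \cdot 32 - 22539\right) \left(\frac{12113}{11884} + \sqrt{14}\right) = \left(\left(-12\right) 32 - 22539\right) \left(\frac{12113}{11884} + \sqrt{14}\right) = \left(-384 - 22539\right) \left(\frac{12113}{11884} + \sqrt{14}\right) = - 22923 \left(\frac{12113}{11884} + \sqrt{14}\right) = - \frac{277666299}{11884} - 22923 \sqrt{14}$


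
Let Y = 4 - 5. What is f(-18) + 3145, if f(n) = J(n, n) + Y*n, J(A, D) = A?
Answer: 3145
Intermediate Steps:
Y = -1
f(n) = 0 (f(n) = n - n = 0)
f(-18) + 3145 = 0 + 3145 = 3145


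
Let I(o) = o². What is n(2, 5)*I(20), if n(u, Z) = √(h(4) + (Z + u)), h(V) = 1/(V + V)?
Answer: 100*√114 ≈ 1067.7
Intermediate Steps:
h(V) = 1/(2*V)
n(u, Z) = √(⅛ + Z + u) (n(u, Z) = √((½)/4 + (Z + u)) = √((½)*(¼) + (Z + u)) = √(⅛ + (Z + u)) = √(⅛ + Z + u))
n(2, 5)*I(20) = (√(2 + 16*5 + 16*2)/4)*20² = (√(2 + 80 + 32)/4)*400 = (√114/4)*400 = 100*√114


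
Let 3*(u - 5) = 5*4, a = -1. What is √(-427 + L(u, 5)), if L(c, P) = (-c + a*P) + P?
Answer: 2*I*√987/3 ≈ 20.944*I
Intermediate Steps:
u = 35/3 (u = 5 + (5*4)/3 = 5 + (⅓)*20 = 5 + 20/3 = 35/3 ≈ 11.667)
L(c, P) = -c (L(c, P) = (-c - P) + P = (-P - c) + P = -c)
√(-427 + L(u, 5)) = √(-427 - 1*35/3) = √(-427 - 35/3) = √(-1316/3) = 2*I*√987/3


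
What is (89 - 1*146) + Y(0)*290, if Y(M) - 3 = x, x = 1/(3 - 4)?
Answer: 523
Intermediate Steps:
x = -1 (x = 1/(-1) = -1)
Y(M) = 2 (Y(M) = 3 - 1 = 2)
(89 - 1*146) + Y(0)*290 = (89 - 1*146) + 2*290 = (89 - 146) + 580 = -57 + 580 = 523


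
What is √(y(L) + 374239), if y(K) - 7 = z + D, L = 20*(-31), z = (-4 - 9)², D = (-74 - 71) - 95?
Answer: 15*√1663 ≈ 611.70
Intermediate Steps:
D = -240 (D = -145 - 95 = -240)
z = 169 (z = (-13)² = 169)
L = -620
y(K) = -64 (y(K) = 7 + (169 - 240) = 7 - 71 = -64)
√(y(L) + 374239) = √(-64 + 374239) = √374175 = 15*√1663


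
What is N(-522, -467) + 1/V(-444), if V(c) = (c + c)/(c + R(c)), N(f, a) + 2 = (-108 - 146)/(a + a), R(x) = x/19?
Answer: -10663/8873 ≈ -1.2017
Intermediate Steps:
R(x) = x/19 (R(x) = x*(1/19) = x/19)
N(f, a) = -2 - 127/a (N(f, a) = -2 + (-108 - 146)/(a + a) = -2 - 254*1/(2*a) = -2 - 127/a)
V(c) = 19/10 (V(c) = (c + c)/(c + c/19) = (2*c)/((20*c/19)) = (2*c)*(19/(20*c)) = 19/10)
N(-522, -467) + 1/V(-444) = (-2 - 127/(-467)) + 1/(19/10) = (-2 - 127*(-1/467)) + 10/19 = (-2 + 127/467) + 10/19 = -807/467 + 10/19 = -10663/8873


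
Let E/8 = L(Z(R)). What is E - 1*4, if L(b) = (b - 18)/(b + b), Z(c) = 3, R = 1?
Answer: -24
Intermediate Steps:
L(b) = (-18 + b)/(2*b) (L(b) = (-18 + b)/((2*b)) = (-18 + b)*(1/(2*b)) = (-18 + b)/(2*b))
E = -20 (E = 8*((½)*(-18 + 3)/3) = 8*((½)*(⅓)*(-15)) = 8*(-5/2) = -20)
E - 1*4 = -20 - 1*4 = -20 - 4 = -24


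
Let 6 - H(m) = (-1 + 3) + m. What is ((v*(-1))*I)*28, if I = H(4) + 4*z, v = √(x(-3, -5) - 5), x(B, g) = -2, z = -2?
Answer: 224*I*√7 ≈ 592.65*I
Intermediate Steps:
v = I*√7 (v = √(-2 - 5) = √(-7) = I*√7 ≈ 2.6458*I)
H(m) = 4 - m (H(m) = 6 - ((-1 + 3) + m) = 6 - (2 + m) = 6 + (-2 - m) = 4 - m)
I = -8 (I = (4 - 1*4) + 4*(-2) = (4 - 4) - 8 = 0 - 8 = -8)
((v*(-1))*I)*28 = (((I*√7)*(-1))*(-8))*28 = (-I*√7*(-8))*28 = (8*I*√7)*28 = 224*I*√7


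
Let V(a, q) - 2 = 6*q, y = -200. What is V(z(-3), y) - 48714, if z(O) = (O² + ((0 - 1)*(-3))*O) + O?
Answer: -49912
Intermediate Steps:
z(O) = O² + 4*O (z(O) = (O² + (-1*(-3))*O) + O = (O² + 3*O) + O = O² + 4*O)
V(a, q) = 2 + 6*q
V(z(-3), y) - 48714 = (2 + 6*(-200)) - 48714 = (2 - 1200) - 48714 = -1198 - 48714 = -49912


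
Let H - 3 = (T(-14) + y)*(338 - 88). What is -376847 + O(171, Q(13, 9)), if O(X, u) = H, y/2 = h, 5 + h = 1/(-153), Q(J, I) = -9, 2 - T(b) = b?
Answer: -57428132/153 ≈ -3.7535e+5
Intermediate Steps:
T(b) = 2 - b
h = -766/153 (h = -5 + 1/(-153) = -5 - 1/153 = -766/153 ≈ -5.0065)
y = -1532/153 (y = 2*(-766/153) = -1532/153 ≈ -10.013)
H = 229459/153 (H = 3 + ((2 - 1*(-14)) - 1532/153)*(338 - 88) = 3 + ((2 + 14) - 1532/153)*250 = 3 + (16 - 1532/153)*250 = 3 + (916/153)*250 = 3 + 229000/153 = 229459/153 ≈ 1499.7)
O(X, u) = 229459/153
-376847 + O(171, Q(13, 9)) = -376847 + 229459/153 = -57428132/153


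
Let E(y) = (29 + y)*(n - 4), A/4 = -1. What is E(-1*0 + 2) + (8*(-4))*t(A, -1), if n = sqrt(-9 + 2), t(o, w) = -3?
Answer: -28 + 31*I*sqrt(7) ≈ -28.0 + 82.018*I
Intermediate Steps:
A = -4 (A = 4*(-1) = -4)
n = I*sqrt(7) (n = sqrt(-7) = I*sqrt(7) ≈ 2.6458*I)
E(y) = (-4 + I*sqrt(7))*(29 + y) (E(y) = (29 + y)*(I*sqrt(7) - 4) = (29 + y)*(-4 + I*sqrt(7)) = (-4 + I*sqrt(7))*(29 + y))
E(-1*0 + 2) + (8*(-4))*t(A, -1) = (-116 - 4*(-1*0 + 2) + 29*I*sqrt(7) + I*(-1*0 + 2)*sqrt(7)) + (8*(-4))*(-3) = (-116 - 4*(0 + 2) + 29*I*sqrt(7) + I*(0 + 2)*sqrt(7)) - 32*(-3) = (-116 - 4*2 + 29*I*sqrt(7) + I*2*sqrt(7)) + 96 = (-116 - 8 + 29*I*sqrt(7) + 2*I*sqrt(7)) + 96 = (-124 + 31*I*sqrt(7)) + 96 = -28 + 31*I*sqrt(7)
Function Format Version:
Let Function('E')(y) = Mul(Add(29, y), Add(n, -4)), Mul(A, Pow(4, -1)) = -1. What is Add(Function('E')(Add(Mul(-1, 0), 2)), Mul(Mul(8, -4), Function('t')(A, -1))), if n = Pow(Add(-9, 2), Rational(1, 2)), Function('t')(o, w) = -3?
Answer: Add(-28, Mul(31, I, Pow(7, Rational(1, 2)))) ≈ Add(-28.000, Mul(82.018, I))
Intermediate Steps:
A = -4 (A = Mul(4, -1) = -4)
n = Mul(I, Pow(7, Rational(1, 2))) (n = Pow(-7, Rational(1, 2)) = Mul(I, Pow(7, Rational(1, 2))) ≈ Mul(2.6458, I))
Function('E')(y) = Mul(Add(-4, Mul(I, Pow(7, Rational(1, 2)))), Add(29, y)) (Function('E')(y) = Mul(Add(29, y), Add(Mul(I, Pow(7, Rational(1, 2))), -4)) = Mul(Add(29, y), Add(-4, Mul(I, Pow(7, Rational(1, 2))))) = Mul(Add(-4, Mul(I, Pow(7, Rational(1, 2)))), Add(29, y)))
Add(Function('E')(Add(Mul(-1, 0), 2)), Mul(Mul(8, -4), Function('t')(A, -1))) = Add(Add(-116, Mul(-4, Add(Mul(-1, 0), 2)), Mul(29, I, Pow(7, Rational(1, 2))), Mul(I, Add(Mul(-1, 0), 2), Pow(7, Rational(1, 2)))), Mul(Mul(8, -4), -3)) = Add(Add(-116, Mul(-4, Add(0, 2)), Mul(29, I, Pow(7, Rational(1, 2))), Mul(I, Add(0, 2), Pow(7, Rational(1, 2)))), Mul(-32, -3)) = Add(Add(-116, Mul(-4, 2), Mul(29, I, Pow(7, Rational(1, 2))), Mul(I, 2, Pow(7, Rational(1, 2)))), 96) = Add(Add(-116, -8, Mul(29, I, Pow(7, Rational(1, 2))), Mul(2, I, Pow(7, Rational(1, 2)))), 96) = Add(Add(-124, Mul(31, I, Pow(7, Rational(1, 2)))), 96) = Add(-28, Mul(31, I, Pow(7, Rational(1, 2))))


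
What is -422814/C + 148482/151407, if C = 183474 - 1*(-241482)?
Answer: -2430377/170215114 ≈ -0.014278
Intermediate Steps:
C = 424956 (C = 183474 + 241482 = 424956)
-422814/C + 148482/151407 = -422814/424956 + 148482/151407 = -422814*1/424956 + 148482*(1/151407) = -10067/10118 + 16498/16823 = -2430377/170215114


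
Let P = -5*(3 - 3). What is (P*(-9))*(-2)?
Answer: 0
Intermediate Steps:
P = 0 (P = -5*0 = 0)
(P*(-9))*(-2) = (0*(-9))*(-2) = 0*(-2) = 0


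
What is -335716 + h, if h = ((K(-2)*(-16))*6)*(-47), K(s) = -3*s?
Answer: -308644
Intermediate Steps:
h = 27072 (h = ((-3*(-2)*(-16))*6)*(-47) = ((6*(-16))*6)*(-47) = -96*6*(-47) = -576*(-47) = 27072)
-335716 + h = -335716 + 27072 = -308644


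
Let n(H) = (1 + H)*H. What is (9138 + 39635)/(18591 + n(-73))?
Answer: 48773/23847 ≈ 2.0452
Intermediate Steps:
n(H) = H*(1 + H)
(9138 + 39635)/(18591 + n(-73)) = (9138 + 39635)/(18591 - 73*(1 - 73)) = 48773/(18591 - 73*(-72)) = 48773/(18591 + 5256) = 48773/23847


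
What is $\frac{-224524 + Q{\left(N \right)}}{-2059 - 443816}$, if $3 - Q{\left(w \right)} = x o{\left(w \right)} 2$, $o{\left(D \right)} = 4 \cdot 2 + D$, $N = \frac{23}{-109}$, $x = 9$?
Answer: $\frac{24488071}{48600375} \approx 0.50387$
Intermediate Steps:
$N = - \frac{23}{109}$ ($N = 23 \left(- \frac{1}{109}\right) = - \frac{23}{109} \approx -0.21101$)
$o{\left(D \right)} = 8 + D$
$Q{\left(w \right)} = -141 - 18 w$ ($Q{\left(w \right)} = 3 - 9 \left(8 + w\right) 2 = 3 - \left(72 + 9 w\right) 2 = 3 - \left(144 + 18 w\right) = -141 - 18 w$)
$\frac{-224524 + Q{\left(N \right)}}{-2059 - 443816} = \frac{-224524 - \frac{14955}{109}}{-2059 - 443816} = \frac{-224524 + \left(-141 + \frac{414}{109}\right)}{-445875} = \left(-224524 - \frac{14955}{109}\right) \left(- \frac{1}{445875}\right) = \left(- \frac{24488071}{109}\right) \left(- \frac{1}{445875}\right) = \frac{24488071}{48600375}$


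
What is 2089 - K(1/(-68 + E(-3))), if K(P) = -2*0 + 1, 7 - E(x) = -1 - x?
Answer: 2088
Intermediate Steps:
E(x) = 8 + x (E(x) = 7 - (-1 - x) = 7 + (1 + x) = 8 + x)
K(P) = 1 (K(P) = 0 + 1 = 1)
2089 - K(1/(-68 + E(-3))) = 2089 - 1*1 = 2089 - 1 = 2088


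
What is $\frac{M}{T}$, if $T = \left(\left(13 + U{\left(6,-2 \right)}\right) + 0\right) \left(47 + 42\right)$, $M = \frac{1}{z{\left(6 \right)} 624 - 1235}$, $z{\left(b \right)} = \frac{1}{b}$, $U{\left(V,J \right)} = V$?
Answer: $- \frac{1}{1912521} \approx -5.2287 \cdot 10^{-7}$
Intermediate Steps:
$M = - \frac{1}{1131}$ ($M = \frac{1}{\frac{1}{6} \cdot 624 - 1235} = \frac{1}{104 - 1235} = \frac{1}{-1131} = - \frac{1}{1131} \approx -0.00088417$)
$T = 1691$ ($T = \left(\left(13 + 6\right) + 0\right) \left(47 + 42\right) = \left(19 + 0\right) 89 = 19 \cdot 89 = 1691$)
$\frac{M}{T} = - \frac{1}{1131 \cdot 1691} = \left(- \frac{1}{1131}\right) \frac{1}{1691} = - \frac{1}{1912521}$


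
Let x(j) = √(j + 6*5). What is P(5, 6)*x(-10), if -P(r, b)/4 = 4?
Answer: -32*√5 ≈ -71.554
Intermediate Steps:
x(j) = √(30 + j) (x(j) = √(j + 30) = √(30 + j))
P(r, b) = -16 (P(r, b) = -4*4 = -16)
P(5, 6)*x(-10) = -16*√(30 - 10) = -32*√5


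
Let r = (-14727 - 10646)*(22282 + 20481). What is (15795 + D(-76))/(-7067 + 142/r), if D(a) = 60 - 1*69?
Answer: -17128214105814/7667875908275 ≈ -2.2338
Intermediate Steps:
r = -1085025599 (r = -25373*42763 = -1085025599)
D(a) = -9 (D(a) = 60 - 69 = -9)
(15795 + D(-76))/(-7067 + 142/r) = (15795 - 9)/(-7067 + 142/(-1085025599)) = 15786/(-7067 + 142*(-1/1085025599)) = 15786/(-7067 - 142/1085025599) = 15786/(-7667875908275/1085025599) = 15786*(-1085025599/7667875908275) = -17128214105814/7667875908275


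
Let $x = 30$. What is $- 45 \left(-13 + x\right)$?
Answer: $-765$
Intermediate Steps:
$- 45 \left(-13 + x\right) = - 45 \left(-13 + 30\right) = \left(-45\right) 17 = -765$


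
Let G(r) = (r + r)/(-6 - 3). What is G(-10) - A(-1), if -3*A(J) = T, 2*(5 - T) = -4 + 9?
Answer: 55/18 ≈ 3.0556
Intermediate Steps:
T = 5/2 (T = 5 - (-4 + 9)/2 = 5 - 1/2*5 = 5 - 5/2 = 5/2 ≈ 2.5000)
A(J) = -5/6 (A(J) = -1/3*5/2 = -5/6)
G(r) = -2*r/9 (G(r) = (2*r)/(-9) = (2*r)*(-1/9) = -2*r/9)
G(-10) - A(-1) = -2/9*(-10) - 1*(-5/6) = 20/9 + 5/6 = 55/18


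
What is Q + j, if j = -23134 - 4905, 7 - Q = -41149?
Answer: 13117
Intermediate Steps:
Q = 41156 (Q = 7 - 1*(-41149) = 7 + 41149 = 41156)
j = -28039
Q + j = 41156 - 28039 = 13117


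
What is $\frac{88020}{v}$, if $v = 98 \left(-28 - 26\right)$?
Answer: $- \frac{815}{49} \approx -16.633$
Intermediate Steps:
$v = -5292$ ($v = 98 \left(-54\right) = -5292$)
$\frac{88020}{v} = \frac{88020}{-5292} = 88020 \left(- \frac{1}{5292}\right) = - \frac{815}{49}$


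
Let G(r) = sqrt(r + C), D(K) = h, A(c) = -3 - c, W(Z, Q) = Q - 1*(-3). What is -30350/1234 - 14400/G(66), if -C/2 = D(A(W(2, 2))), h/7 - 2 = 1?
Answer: -15175/617 - 1200*sqrt(6) ≈ -2964.0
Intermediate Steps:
W(Z, Q) = 3 + Q (W(Z, Q) = Q + 3 = 3 + Q)
h = 21 (h = 14 + 7*1 = 14 + 7 = 21)
D(K) = 21
C = -42 (C = -2*21 = -42)
G(r) = sqrt(-42 + r) (G(r) = sqrt(r - 42) = sqrt(-42 + r))
-30350/1234 - 14400/G(66) = -30350/1234 - 14400/sqrt(-42 + 66) = -30350*1/1234 - 14400*sqrt(6)/12 = -15175/617 - 14400*sqrt(6)/12 = -15175/617 - 1200*sqrt(6)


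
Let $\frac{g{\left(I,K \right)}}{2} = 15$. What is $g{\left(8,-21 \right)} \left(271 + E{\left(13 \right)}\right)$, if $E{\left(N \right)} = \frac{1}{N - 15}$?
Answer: $8115$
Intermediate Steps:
$g{\left(I,K \right)} = 30$ ($g{\left(I,K \right)} = 2 \cdot 15 = 30$)
$E{\left(N \right)} = \frac{1}{-15 + N}$
$g{\left(8,-21 \right)} \left(271 + E{\left(13 \right)}\right) = 30 \left(271 + \frac{1}{-15 + 13}\right) = 30 \left(271 + \frac{1}{-2}\right) = 30 \left(271 - \frac{1}{2}\right) = 30 \cdot \frac{541}{2} = 8115$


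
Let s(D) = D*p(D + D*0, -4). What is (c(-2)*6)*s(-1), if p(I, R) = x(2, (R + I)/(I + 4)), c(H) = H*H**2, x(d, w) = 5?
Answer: 240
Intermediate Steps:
c(H) = H**3
p(I, R) = 5
s(D) = 5*D (s(D) = D*5 = 5*D)
(c(-2)*6)*s(-1) = ((-2)**3*6)*(5*(-1)) = -8*6*(-5) = -48*(-5) = 240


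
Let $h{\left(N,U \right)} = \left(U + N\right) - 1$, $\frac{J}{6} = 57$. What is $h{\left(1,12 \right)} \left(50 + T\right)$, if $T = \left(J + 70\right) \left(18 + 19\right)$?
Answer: $183528$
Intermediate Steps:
$J = 342$ ($J = 6 \cdot 57 = 342$)
$T = 15244$ ($T = \left(342 + 70\right) \left(18 + 19\right) = 412 \cdot 37 = 15244$)
$h{\left(N,U \right)} = -1 + N + U$ ($h{\left(N,U \right)} = \left(N + U\right) - 1 = -1 + N + U$)
$h{\left(1,12 \right)} \left(50 + T\right) = \left(-1 + 1 + 12\right) \left(50 + 15244\right) = 12 \cdot 15294 = 183528$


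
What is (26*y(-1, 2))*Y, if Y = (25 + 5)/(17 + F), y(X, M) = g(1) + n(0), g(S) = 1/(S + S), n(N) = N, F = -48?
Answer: -390/31 ≈ -12.581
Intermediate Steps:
g(S) = 1/(2*S)
y(X, M) = 1/2 (y(X, M) = (1/2)/1 + 0 = (1/2)*1 + 0 = 1/2 + 0 = 1/2)
Y = -30/31 (Y = (25 + 5)/(17 - 48) = 30/(-31) = 30*(-1/31) = -30/31 ≈ -0.96774)
(26*y(-1, 2))*Y = (26*(1/2))*(-30/31) = 13*(-30/31) = -390/31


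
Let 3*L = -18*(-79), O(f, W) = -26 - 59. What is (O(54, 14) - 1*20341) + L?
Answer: -19952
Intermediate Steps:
O(f, W) = -85
L = 474 (L = (-18*(-79))/3 = (⅓)*1422 = 474)
(O(54, 14) - 1*20341) + L = (-85 - 1*20341) + 474 = (-85 - 20341) + 474 = -20426 + 474 = -19952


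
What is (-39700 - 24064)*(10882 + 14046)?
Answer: -1589508992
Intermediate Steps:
(-39700 - 24064)*(10882 + 14046) = -63764*24928 = -1589508992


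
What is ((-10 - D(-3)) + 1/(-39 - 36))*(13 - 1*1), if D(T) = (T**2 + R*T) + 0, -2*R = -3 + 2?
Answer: -5254/25 ≈ -210.16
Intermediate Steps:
R = 1/2 (R = -(-3 + 2)/2 = -1/2*(-1) = 1/2 ≈ 0.50000)
D(T) = T**2 + T/2 (D(T) = (T**2 + T/2) + 0 = T**2 + T/2)
((-10 - D(-3)) + 1/(-39 - 36))*(13 - 1*1) = ((-10 - (-3)*(1/2 - 3)) + 1/(-39 - 36))*(13 - 1*1) = ((-10 - (-3)*(-5)/2) + 1/(-75))*(13 - 1) = ((-10 - 1*15/2) - 1/75)*12 = ((-10 - 15/2) - 1/75)*12 = (-35/2 - 1/75)*12 = -2627/150*12 = -5254/25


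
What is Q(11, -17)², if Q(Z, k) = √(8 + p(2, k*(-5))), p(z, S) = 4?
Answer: 12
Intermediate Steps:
Q(Z, k) = 2*√3 (Q(Z, k) = √(8 + 4) = √12 = 2*√3)
Q(11, -17)² = (2*√3)² = 12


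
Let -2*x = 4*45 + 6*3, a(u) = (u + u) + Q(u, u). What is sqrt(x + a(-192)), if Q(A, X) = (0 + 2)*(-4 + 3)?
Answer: I*sqrt(485) ≈ 22.023*I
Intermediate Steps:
Q(A, X) = -2 (Q(A, X) = 2*(-1) = -2)
a(u) = -2 + 2*u (a(u) = (u + u) - 2 = 2*u - 2 = -2 + 2*u)
x = -99 (x = -(4*45 + 6*3)/2 = -(180 + 18)/2 = -1/2*198 = -99)
sqrt(x + a(-192)) = sqrt(-99 + (-2 + 2*(-192))) = sqrt(-99 + (-2 - 384)) = sqrt(-99 - 386) = sqrt(-485) = I*sqrt(485)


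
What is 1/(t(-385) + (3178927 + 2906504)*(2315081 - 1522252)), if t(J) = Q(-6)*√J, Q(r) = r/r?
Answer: 438609652209/2116162697119899324376526 - I*√385/23277789668318892568141786 ≈ 2.0727e-13 - 8.4292e-25*I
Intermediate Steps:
Q(r) = 1
t(J) = √J (t(J) = 1*√J = √J)
1/(t(-385) + (3178927 + 2906504)*(2315081 - 1522252)) = 1/(√(-385) + (3178927 + 2906504)*(2315081 - 1522252)) = 1/(I*√385 + 6085431*792829) = 1/(I*√385 + 4824706174299) = 1/(4824706174299 + I*√385)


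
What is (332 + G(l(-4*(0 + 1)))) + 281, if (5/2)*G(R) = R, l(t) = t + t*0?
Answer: 3057/5 ≈ 611.40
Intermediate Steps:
l(t) = t (l(t) = t + 0 = t)
G(R) = 2*R/5
(332 + G(l(-4*(0 + 1)))) + 281 = (332 + 2*(-4*(0 + 1))/5) + 281 = (332 + 2*(-4*1)/5) + 281 = (332 + (2/5)*(-4)) + 281 = (332 - 8/5) + 281 = 1652/5 + 281 = 3057/5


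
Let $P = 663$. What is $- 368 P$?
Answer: $-243984$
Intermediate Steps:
$- 368 P = \left(-368\right) 663 = -243984$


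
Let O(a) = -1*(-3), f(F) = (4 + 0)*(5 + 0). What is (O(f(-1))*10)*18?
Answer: 540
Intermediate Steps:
f(F) = 20 (f(F) = 4*5 = 20)
O(a) = 3
(O(f(-1))*10)*18 = (3*10)*18 = 30*18 = 540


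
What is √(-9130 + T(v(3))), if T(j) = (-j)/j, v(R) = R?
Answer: I*√9131 ≈ 95.556*I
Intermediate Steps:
T(j) = -1
√(-9130 + T(v(3))) = √(-9130 - 1) = √(-9131) = I*√9131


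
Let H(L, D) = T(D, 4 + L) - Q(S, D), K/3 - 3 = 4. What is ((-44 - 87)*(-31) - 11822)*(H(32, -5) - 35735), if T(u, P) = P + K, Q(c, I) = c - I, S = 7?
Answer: 276990090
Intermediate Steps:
K = 21 (K = 9 + 3*4 = 9 + 12 = 21)
T(u, P) = 21 + P (T(u, P) = P + 21 = 21 + P)
H(L, D) = 18 + D + L (H(L, D) = (21 + (4 + L)) - (7 - D) = (25 + L) + (-7 + D) = 18 + D + L)
((-44 - 87)*(-31) - 11822)*(H(32, -5) - 35735) = ((-44 - 87)*(-31) - 11822)*((18 - 5 + 32) - 35735) = (-131*(-31) - 11822)*(45 - 35735) = (4061 - 11822)*(-35690) = -7761*(-35690) = 276990090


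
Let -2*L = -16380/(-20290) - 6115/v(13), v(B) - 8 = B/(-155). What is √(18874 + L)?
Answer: √477491593937583378/4979166 ≈ 138.78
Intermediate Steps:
v(B) = 8 - B/155 (v(B) = 8 + B/(-155) = 8 + B*(-1/155) = 8 - B/155)
L = 1921127099/4979166 (L = -(-16380/(-20290) - 6115/(8 - 1/155*13))/2 = -(-16380*(-1/20290) - 6115/(8 - 13/155))/2 = -(1638/2029 - 6115/1227/155)/2 = -(1638/2029 - 6115*155/1227)/2 = -(1638/2029 - 947825/1227)/2 = -½*(-1921127099/2489583) = 1921127099/4979166 ≈ 385.83)
√(18874 + L) = √(18874 + 1921127099/4979166) = √(95897906183/4979166) = √477491593937583378/4979166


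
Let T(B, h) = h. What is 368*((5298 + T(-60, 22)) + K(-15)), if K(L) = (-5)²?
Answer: 1966960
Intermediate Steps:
K(L) = 25
368*((5298 + T(-60, 22)) + K(-15)) = 368*((5298 + 22) + 25) = 368*(5320 + 25) = 368*5345 = 1966960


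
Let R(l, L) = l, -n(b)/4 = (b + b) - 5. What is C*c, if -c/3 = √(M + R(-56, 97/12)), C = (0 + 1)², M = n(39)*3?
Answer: -6*I*√233 ≈ -91.586*I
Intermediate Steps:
n(b) = 20 - 8*b (n(b) = -4*((b + b) - 5) = -4*(2*b - 5) = -4*(-5 + 2*b) = 20 - 8*b)
M = -876 (M = (20 - 8*39)*3 = (20 - 312)*3 = -292*3 = -876)
C = 1 (C = 1² = 1)
c = -6*I*√233 (c = -3*√(-876 - 56) = -6*I*√233 ≈ -91.586*I)
C*c = 1*(-6*I*√233) = -6*I*√233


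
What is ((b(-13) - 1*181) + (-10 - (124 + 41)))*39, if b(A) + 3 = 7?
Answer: -13728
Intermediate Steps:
b(A) = 4 (b(A) = -3 + 7 = 4)
((b(-13) - 1*181) + (-10 - (124 + 41)))*39 = ((4 - 1*181) + (-10 - (124 + 41)))*39 = ((4 - 181) + (-10 - 1*165))*39 = (-177 + (-10 - 165))*39 = (-177 - 175)*39 = -352*39 = -13728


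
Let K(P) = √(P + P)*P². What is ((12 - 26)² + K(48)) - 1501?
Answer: -1305 + 9216*√6 ≈ 21270.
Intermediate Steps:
K(P) = √2*P^(5/2) (K(P) = √(2*P)*P² = (√2*√P)*P² = √2*P^(5/2))
((12 - 26)² + K(48)) - 1501 = ((12 - 26)² + √2*48^(5/2)) - 1501 = ((-14)² + √2*(9216*√3)) - 1501 = (196 + 9216*√6) - 1501 = -1305 + 9216*√6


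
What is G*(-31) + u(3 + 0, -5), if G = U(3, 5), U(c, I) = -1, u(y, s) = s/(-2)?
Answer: 67/2 ≈ 33.500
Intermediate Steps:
u(y, s) = -s/2 (u(y, s) = s*(-½) = -s/2)
G = -1
G*(-31) + u(3 + 0, -5) = -1*(-31) - ½*(-5) = 31 + 5/2 = 67/2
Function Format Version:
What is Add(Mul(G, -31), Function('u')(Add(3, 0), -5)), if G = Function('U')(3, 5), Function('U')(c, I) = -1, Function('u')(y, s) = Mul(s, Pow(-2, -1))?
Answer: Rational(67, 2) ≈ 33.500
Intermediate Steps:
Function('u')(y, s) = Mul(Rational(-1, 2), s) (Function('u')(y, s) = Mul(s, Rational(-1, 2)) = Mul(Rational(-1, 2), s))
G = -1
Add(Mul(G, -31), Function('u')(Add(3, 0), -5)) = Add(Mul(-1, -31), Mul(Rational(-1, 2), -5)) = Add(31, Rational(5, 2)) = Rational(67, 2)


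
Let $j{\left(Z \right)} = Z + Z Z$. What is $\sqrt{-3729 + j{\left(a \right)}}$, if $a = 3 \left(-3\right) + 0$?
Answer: $i \sqrt{3657} \approx 60.473 i$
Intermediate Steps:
$a = -9$ ($a = -9 + 0 = -9$)
$j{\left(Z \right)} = Z + Z^{2}$
$\sqrt{-3729 + j{\left(a \right)}} = \sqrt{-3729 - 9 \left(1 - 9\right)} = \sqrt{-3729 - -72} = \sqrt{-3729 + 72} = \sqrt{-3657} = i \sqrt{3657}$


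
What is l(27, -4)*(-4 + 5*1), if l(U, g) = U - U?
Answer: 0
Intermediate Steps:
l(U, g) = 0
l(27, -4)*(-4 + 5*1) = 0*(-4 + 5*1) = 0*(-4 + 5) = 0*1 = 0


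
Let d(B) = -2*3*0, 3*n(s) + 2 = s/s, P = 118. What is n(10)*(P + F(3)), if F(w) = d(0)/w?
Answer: -118/3 ≈ -39.333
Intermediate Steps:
n(s) = -⅓ (n(s) = -⅔ + (s/s)/3 = -⅔ + (⅓)*1 = -⅔ + ⅓ = -⅓)
d(B) = 0 (d(B) = -6*0 = 0)
F(w) = 0 (F(w) = 0/w = 0)
n(10)*(P + F(3)) = -(118 + 0)/3 = -⅓*118 = -118/3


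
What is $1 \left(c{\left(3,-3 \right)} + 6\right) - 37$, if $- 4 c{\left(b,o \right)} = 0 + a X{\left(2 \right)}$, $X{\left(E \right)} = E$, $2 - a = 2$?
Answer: $-31$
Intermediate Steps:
$a = 0$ ($a = 2 - 2 = 0$)
$c{\left(b,o \right)} = 0$ ($c{\left(b,o \right)} = - \frac{0 + 0 \cdot 2}{4} = - \frac{0 + 0}{4} = \left(- \frac{1}{4}\right) 0 = 0$)
$1 \left(c{\left(3,-3 \right)} + 6\right) - 37 = 1 \left(0 + 6\right) - 37 = 1 \cdot 6 - 37 = 6 - 37 = -31$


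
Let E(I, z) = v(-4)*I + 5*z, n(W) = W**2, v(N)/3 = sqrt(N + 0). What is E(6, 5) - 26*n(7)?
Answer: -1249 + 36*I ≈ -1249.0 + 36.0*I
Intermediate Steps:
v(N) = 3*sqrt(N) (v(N) = 3*sqrt(N + 0) = 3*sqrt(N))
E(I, z) = 5*z + 6*I*I (E(I, z) = (3*sqrt(-4))*I + 5*z = (3*(2*I))*I + 5*z = (6*I)*I + 5*z = 6*I*I + 5*z = 5*z + 6*I*I)
E(6, 5) - 26*n(7) = (5*5 + 6*I*6) - 26*7**2 = (25 + 36*I) - 26*49 = (25 + 36*I) - 1274 = -1249 + 36*I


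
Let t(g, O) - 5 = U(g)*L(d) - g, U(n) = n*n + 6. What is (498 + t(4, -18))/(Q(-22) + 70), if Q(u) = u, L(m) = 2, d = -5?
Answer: 181/16 ≈ 11.313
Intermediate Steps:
U(n) = 6 + n² (U(n) = n² + 6 = 6 + n²)
t(g, O) = 17 - g + 2*g² (t(g, O) = 5 + ((6 + g²)*2 - g) = 5 + ((12 + 2*g²) - g) = 5 + (12 - g + 2*g²) = 17 - g + 2*g²)
(498 + t(4, -18))/(Q(-22) + 70) = (498 + (17 - 1*4 + 2*4²))/(-22 + 70) = (498 + (17 - 4 + 2*16))/48 = (498 + (17 - 4 + 32))*(1/48) = (498 + 45)*(1/48) = 543*(1/48) = 181/16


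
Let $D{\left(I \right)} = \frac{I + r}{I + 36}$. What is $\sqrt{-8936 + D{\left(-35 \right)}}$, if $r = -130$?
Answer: $i \sqrt{9101} \approx 95.399 i$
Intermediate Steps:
$D{\left(I \right)} = \frac{-130 + I}{36 + I}$ ($D{\left(I \right)} = \frac{I - 130}{I + 36} = \frac{-130 + I}{36 + I}$)
$\sqrt{-8936 + D{\left(-35 \right)}} = \sqrt{-8936 + \frac{-130 - 35}{36 - 35}} = \sqrt{-8936 + 1^{-1} \left(-165\right)} = \sqrt{-8936 + 1 \left(-165\right)} = \sqrt{-8936 - 165} = \sqrt{-9101} = i \sqrt{9101}$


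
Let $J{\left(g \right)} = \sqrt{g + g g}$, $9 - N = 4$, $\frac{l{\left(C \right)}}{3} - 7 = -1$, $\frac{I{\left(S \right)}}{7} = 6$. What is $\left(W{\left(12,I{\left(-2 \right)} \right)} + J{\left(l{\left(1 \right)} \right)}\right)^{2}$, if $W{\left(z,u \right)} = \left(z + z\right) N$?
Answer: $14742 + 720 \sqrt{38} \approx 19180.0$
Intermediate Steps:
$I{\left(S \right)} = 42$ ($I{\left(S \right)} = 7 \cdot 6 = 42$)
$l{\left(C \right)} = 18$ ($l{\left(C \right)} = 21 + 3 \left(-1\right) = 21 - 3 = 18$)
$N = 5$ ($N = 9 - 4 = 5$)
$J{\left(g \right)} = \sqrt{g + g^{2}}$
$W{\left(z,u \right)} = 10 z$ ($W{\left(z,u \right)} = \left(z + z\right) 5 = 2 z 5 = 10 z$)
$\left(W{\left(12,I{\left(-2 \right)} \right)} + J{\left(l{\left(1 \right)} \right)}\right)^{2} = \left(10 \cdot 12 + \sqrt{18 \left(1 + 18\right)}\right)^{2} = \left(120 + \sqrt{18 \cdot 19}\right)^{2} = \left(120 + \sqrt{342}\right)^{2} = \left(120 + 3 \sqrt{38}\right)^{2}$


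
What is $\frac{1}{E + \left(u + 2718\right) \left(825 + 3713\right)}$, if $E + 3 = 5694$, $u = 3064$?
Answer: $\frac{1}{26244407} \approx 3.8103 \cdot 10^{-8}$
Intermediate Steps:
$E = 5691$ ($E = -3 + 5694 = 5691$)
$\frac{1}{E + \left(u + 2718\right) \left(825 + 3713\right)} = \frac{1}{5691 + \left(3064 + 2718\right) \left(825 + 3713\right)} = \frac{1}{5691 + 5782 \cdot 4538} = \frac{1}{5691 + 26238716} = \frac{1}{26244407}$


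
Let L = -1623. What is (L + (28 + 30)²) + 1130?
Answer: 2871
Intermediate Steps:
(L + (28 + 30)²) + 1130 = (-1623 + (28 + 30)²) + 1130 = (-1623 + 58²) + 1130 = (-1623 + 3364) + 1130 = 1741 + 1130 = 2871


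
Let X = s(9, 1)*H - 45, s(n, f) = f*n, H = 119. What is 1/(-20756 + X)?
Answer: -1/19730 ≈ -5.0684e-5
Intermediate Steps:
X = 1026 (X = (1*9)*119 - 45 = 9*119 - 45 = 1071 - 45 = 1026)
1/(-20756 + X) = 1/(-20756 + 1026) = 1/(-19730) = -1/19730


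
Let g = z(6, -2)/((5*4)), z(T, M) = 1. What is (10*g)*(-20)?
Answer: -10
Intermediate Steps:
g = 1/20 (g = 1/(5*4) = 1/20 ≈ 0.050000)
(10*g)*(-20) = (10*(1/20))*(-20) = (½)*(-20) = -10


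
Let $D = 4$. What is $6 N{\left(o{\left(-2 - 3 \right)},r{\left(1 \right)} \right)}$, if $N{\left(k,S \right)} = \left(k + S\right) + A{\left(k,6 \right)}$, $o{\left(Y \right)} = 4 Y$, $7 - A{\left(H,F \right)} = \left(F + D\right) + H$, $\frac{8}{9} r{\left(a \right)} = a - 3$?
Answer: $- \frac{63}{2} \approx -31.5$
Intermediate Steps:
$r{\left(a \right)} = - \frac{27}{8} + \frac{9 a}{8}$ ($r{\left(a \right)} = \frac{9 \left(a - 3\right)}{8} = \frac{9 \left(-3 + a\right)}{8} = - \frac{27}{8} + \frac{9 a}{8}$)
$A{\left(H,F \right)} = 3 - F - H$ ($A{\left(H,F \right)} = 7 - \left(\left(F + 4\right) + H\right) = 7 - \left(\left(4 + F\right) + H\right) = 7 - \left(4 + F + H\right) = 3 - F - H$)
$N{\left(k,S \right)} = -3 + S$ ($N{\left(k,S \right)} = \left(k + S\right) - \left(3 + k\right) = \left(S + k\right) - \left(3 + k\right) = -3 + S$)
$6 N{\left(o{\left(-2 - 3 \right)},r{\left(1 \right)} \right)} = 6 \left(-3 + \left(- \frac{27}{8} + \frac{9}{8} \cdot 1\right)\right) = 6 \left(-3 + \left(- \frac{27}{8} + \frac{9}{8}\right)\right) = 6 \left(-3 - \frac{9}{4}\right) = 6 \left(- \frac{21}{4}\right) = - \frac{63}{2}$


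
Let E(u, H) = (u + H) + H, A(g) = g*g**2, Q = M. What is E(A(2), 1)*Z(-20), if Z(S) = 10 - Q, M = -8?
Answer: 180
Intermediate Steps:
Q = -8
A(g) = g**3
Z(S) = 18 (Z(S) = 10 - 1*(-8) = 10 + 8 = 18)
E(u, H) = u + 2*H (E(u, H) = (H + u) + H = u + 2*H)
E(A(2), 1)*Z(-20) = (2**3 + 2*1)*18 = (8 + 2)*18 = 10*18 = 180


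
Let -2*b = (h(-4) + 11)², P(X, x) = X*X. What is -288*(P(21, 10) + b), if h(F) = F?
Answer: -119952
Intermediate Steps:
P(X, x) = X²
b = -49/2 (b = -(-4 + 11)²/2 = -½*7² = -½*49 = -49/2 ≈ -24.500)
-288*(P(21, 10) + b) = -288*(21² - 49/2) = -288*(441 - 49/2) = -288*833/2 = -119952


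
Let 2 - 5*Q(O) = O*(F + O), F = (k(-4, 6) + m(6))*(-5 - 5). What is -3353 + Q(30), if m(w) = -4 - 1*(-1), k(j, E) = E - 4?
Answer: -17963/5 ≈ -3592.6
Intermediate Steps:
k(j, E) = -4 + E
m(w) = -3 (m(w) = -4 + 1 = -3)
F = 10 (F = ((-4 + 6) - 3)*(-5 - 5) = (2 - 3)*(-10) = -1*(-10) = 10)
Q(O) = ⅖ - O*(10 + O)/5
-3353 + Q(30) = -3353 + (⅖ - 2*30 - ⅕*30²) = -3353 + (⅖ - 60 - ⅕*900) = -3353 + (⅖ - 60 - 180) = -3353 - 1198/5 = -17963/5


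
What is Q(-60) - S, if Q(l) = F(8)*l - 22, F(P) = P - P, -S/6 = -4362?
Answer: -26194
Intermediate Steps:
S = 26172 (S = -6*(-4362) = 26172)
F(P) = 0
Q(l) = -22 (Q(l) = 0*l - 22 = 0 - 22 = -22)
Q(-60) - S = -22 - 1*26172 = -22 - 26172 = -26194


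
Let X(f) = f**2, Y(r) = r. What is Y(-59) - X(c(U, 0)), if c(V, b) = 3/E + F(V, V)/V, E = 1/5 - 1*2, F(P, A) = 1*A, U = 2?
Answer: -535/9 ≈ -59.444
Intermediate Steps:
F(P, A) = A
E = -9/5 (E = 1*(1/5) - 2 = 1/5 - 2 = -9/5 ≈ -1.8000)
c(V, b) = -2/3 (c(V, b) = 3/(-9/5) + V/V = 3*(-5/9) + 1 = -5/3 + 1 = -2/3)
Y(-59) - X(c(U, 0)) = -59 - (-2/3)**2 = -59 - 1*4/9 = -59 - 4/9 = -535/9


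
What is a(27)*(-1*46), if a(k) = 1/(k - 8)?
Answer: -46/19 ≈ -2.4211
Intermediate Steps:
a(k) = 1/(-8 + k)
a(27)*(-1*46) = (-1*46)/(-8 + 27) = -46/19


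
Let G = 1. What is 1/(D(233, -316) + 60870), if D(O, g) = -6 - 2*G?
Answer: 1/60862 ≈ 1.6431e-5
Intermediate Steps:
D(O, g) = -8 (D(O, g) = -6 - 2*1 = -6 - 2 = -8)
1/(D(233, -316) + 60870) = 1/(-8 + 60870) = 1/60862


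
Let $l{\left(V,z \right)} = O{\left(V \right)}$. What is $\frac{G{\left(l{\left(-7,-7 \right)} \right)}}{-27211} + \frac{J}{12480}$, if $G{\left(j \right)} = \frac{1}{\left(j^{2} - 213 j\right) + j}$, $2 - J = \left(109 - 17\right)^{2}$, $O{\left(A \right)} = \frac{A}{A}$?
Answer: $- \frac{24292369111}{35827091040} \approx -0.67804$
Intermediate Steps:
$O{\left(A \right)} = 1$
$l{\left(V,z \right)} = 1$
$J = -8462$ ($J = 2 - \left(109 - 17\right)^{2} = 2 - 92^{2} = 2 - 8464 = -8462$)
$G{\left(j \right)} = \frac{1}{j^{2} - 212 j}$
$\frac{G{\left(l{\left(-7,-7 \right)} \right)}}{-27211} + \frac{J}{12480} = \frac{1^{-1} \frac{1}{-212 + 1}}{-27211} - \frac{8462}{12480} = 1 \frac{1}{-211} \left(- \frac{1}{27211}\right) - \frac{4231}{6240} = 1 \left(- \frac{1}{211}\right) \left(- \frac{1}{27211}\right) - \frac{4231}{6240} = \left(- \frac{1}{211}\right) \left(- \frac{1}{27211}\right) - \frac{4231}{6240} = \frac{1}{5741521} - \frac{4231}{6240} = - \frac{24292369111}{35827091040}$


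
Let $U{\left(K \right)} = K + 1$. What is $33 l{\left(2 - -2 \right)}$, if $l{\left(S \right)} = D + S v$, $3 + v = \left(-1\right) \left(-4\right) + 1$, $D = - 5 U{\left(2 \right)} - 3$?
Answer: $-330$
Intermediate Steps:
$U{\left(K \right)} = 1 + K$
$D = -18$ ($D = - 5 \left(1 + 2\right) - 3 = \left(-5\right) 3 - 3 = -15 - 3 = -18$)
$v = 2$ ($v = -3 + \left(\left(-1\right) \left(-4\right) + 1\right) = -3 + \left(4 + 1\right) = -3 + 5 = 2$)
$l{\left(S \right)} = -18 + 2 S$ ($l{\left(S \right)} = -18 + S 2 = -18 + 2 S$)
$33 l{\left(2 - -2 \right)} = 33 \left(-18 + 2 \left(2 - -2\right)\right) = 33 \left(-18 + 2 \left(2 + 2\right)\right) = 33 \left(-18 + 2 \cdot 4\right) = 33 \left(-18 + 8\right) = 33 \left(-10\right) = -330$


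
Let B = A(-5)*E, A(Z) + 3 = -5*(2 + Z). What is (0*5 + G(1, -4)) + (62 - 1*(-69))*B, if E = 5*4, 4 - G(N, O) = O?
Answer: 31448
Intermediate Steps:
G(N, O) = 4 - O
A(Z) = -13 - 5*Z (A(Z) = -3 - 5*(2 + Z) = -3 + (-10 - 5*Z) = -13 - 5*Z)
E = 20
B = 240 (B = (-13 - 5*(-5))*20 = (-13 + 25)*20 = 12*20 = 240)
(0*5 + G(1, -4)) + (62 - 1*(-69))*B = (0*5 + (4 - 1*(-4))) + (62 - 1*(-69))*240 = (0 + (4 + 4)) + (62 + 69)*240 = (0 + 8) + 131*240 = 8 + 31440 = 31448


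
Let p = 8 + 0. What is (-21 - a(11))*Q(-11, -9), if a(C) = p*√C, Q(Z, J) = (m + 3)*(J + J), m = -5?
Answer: -756 - 288*√11 ≈ -1711.2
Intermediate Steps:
p = 8
Q(Z, J) = -4*J (Q(Z, J) = (-5 + 3)*(J + J) = -4*J)
a(C) = 8*√C
(-21 - a(11))*Q(-11, -9) = (-21 - 8*√11)*(-4*(-9)) = (-21 - 8*√11)*36 = -756 - 288*√11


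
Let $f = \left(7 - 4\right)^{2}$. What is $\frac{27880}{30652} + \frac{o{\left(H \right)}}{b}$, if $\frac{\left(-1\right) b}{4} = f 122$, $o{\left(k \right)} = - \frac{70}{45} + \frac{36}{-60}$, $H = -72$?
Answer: $\frac{1378294111}{1514515320} \approx 0.91006$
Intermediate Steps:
$f = 9$ ($f = 3^{2} = 9$)
$o{\left(k \right)} = - \frac{97}{45}$ ($o{\left(k \right)} = \left(-70\right) \frac{1}{45} + 36 \left(- \frac{1}{60}\right) = - \frac{14}{9} - \frac{3}{5} = - \frac{97}{45}$)
$b = -4392$ ($b = - 4 \cdot 9 \cdot 122 = \left(-4\right) 1098 = -4392$)
$\frac{27880}{30652} + \frac{o{\left(H \right)}}{b} = \frac{27880}{30652} - \frac{97}{45 \left(-4392\right)} = 27880 \cdot \frac{1}{30652} - - \frac{97}{197640} = \frac{6970}{7663} + \frac{97}{197640} = \frac{1378294111}{1514515320}$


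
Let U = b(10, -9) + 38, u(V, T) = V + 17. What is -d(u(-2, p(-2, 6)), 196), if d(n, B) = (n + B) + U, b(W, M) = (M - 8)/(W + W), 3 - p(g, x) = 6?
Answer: -4963/20 ≈ -248.15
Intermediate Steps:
p(g, x) = -3 (p(g, x) = 3 - 1*6 = 3 - 6 = -3)
u(V, T) = 17 + V
b(W, M) = (-8 + M)/(2*W) (b(W, M) = (-8 + M)/((2*W)) = (-8 + M)*(1/(2*W)) = (-8 + M)/(2*W))
U = 743/20 (U = (½)*(-8 - 9)/10 + 38 = (½)*(⅒)*(-17) + 38 = -17/20 + 38 = 743/20 ≈ 37.150)
d(n, B) = 743/20 + B + n (d(n, B) = (n + B) + 743/20 = (B + n) + 743/20 = 743/20 + B + n)
-d(u(-2, p(-2, 6)), 196) = -(743/20 + 196 + (17 - 2)) = -(743/20 + 196 + 15) = -1*4963/20 = -4963/20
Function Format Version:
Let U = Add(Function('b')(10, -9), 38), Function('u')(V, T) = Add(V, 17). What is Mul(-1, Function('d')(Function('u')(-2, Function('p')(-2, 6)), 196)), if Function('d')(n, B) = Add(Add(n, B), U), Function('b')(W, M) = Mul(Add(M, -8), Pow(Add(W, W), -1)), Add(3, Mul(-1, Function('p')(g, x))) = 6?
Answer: Rational(-4963, 20) ≈ -248.15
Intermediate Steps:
Function('p')(g, x) = -3 (Function('p')(g, x) = Add(3, Mul(-1, 6)) = Add(3, -6) = -3)
Function('u')(V, T) = Add(17, V)
Function('b')(W, M) = Mul(Rational(1, 2), Pow(W, -1), Add(-8, M)) (Function('b')(W, M) = Mul(Add(-8, M), Pow(Mul(2, W), -1)) = Mul(Add(-8, M), Mul(Rational(1, 2), Pow(W, -1))) = Mul(Rational(1, 2), Pow(W, -1), Add(-8, M)))
U = Rational(743, 20) (U = Add(Mul(Rational(1, 2), Pow(10, -1), Add(-8, -9)), 38) = Add(Mul(Rational(1, 2), Rational(1, 10), -17), 38) = Add(Rational(-17, 20), 38) = Rational(743, 20) ≈ 37.150)
Function('d')(n, B) = Add(Rational(743, 20), B, n) (Function('d')(n, B) = Add(Add(n, B), Rational(743, 20)) = Add(Add(B, n), Rational(743, 20)) = Add(Rational(743, 20), B, n))
Mul(-1, Function('d')(Function('u')(-2, Function('p')(-2, 6)), 196)) = Mul(-1, Add(Rational(743, 20), 196, Add(17, -2))) = Mul(-1, Add(Rational(743, 20), 196, 15)) = Mul(-1, Rational(4963, 20)) = Rational(-4963, 20)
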